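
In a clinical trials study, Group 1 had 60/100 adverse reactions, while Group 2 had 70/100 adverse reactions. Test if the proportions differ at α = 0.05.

p̂₁ = 0.6, p̂₂ = 0.7, pooled p̂ = 0.65. z = -1.482. Critical: ±1.96. Fail to reject H₀.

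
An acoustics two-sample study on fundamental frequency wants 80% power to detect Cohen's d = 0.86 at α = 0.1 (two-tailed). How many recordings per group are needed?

z_{α/2} = 1.645, z_β = Φ⁻¹(0.8) = 0.842. For large effect (d = 0.86): n per group = 2(z_{α/2} + z_β)²/d² = 2(1.645 + 0.842)²/0.86² = 16.7 → 17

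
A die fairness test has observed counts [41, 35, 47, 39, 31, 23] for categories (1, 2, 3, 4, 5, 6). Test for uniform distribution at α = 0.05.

Expected = 36 each. χ² = Σ(O-E)²/E = 9.722. df = 5, critical value = 11.07. Fail to reject H₀.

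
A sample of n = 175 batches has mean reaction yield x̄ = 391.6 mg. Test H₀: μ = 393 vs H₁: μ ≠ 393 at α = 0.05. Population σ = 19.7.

z = (x̄ - μ₀)/(σ/√n) = (391.6 - 393)/(19.7/√175) = -0.94. Critical value: ±1.96. Since |-0.94| ≤ 1.96, Fail to reject H₀.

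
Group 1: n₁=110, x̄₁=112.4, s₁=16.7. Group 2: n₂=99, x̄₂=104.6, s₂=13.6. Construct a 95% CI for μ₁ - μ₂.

Difference = 7.8. SE = √(16.7²/110 + 13.6²/99) = 2.098. CI = (3.69, 11.91)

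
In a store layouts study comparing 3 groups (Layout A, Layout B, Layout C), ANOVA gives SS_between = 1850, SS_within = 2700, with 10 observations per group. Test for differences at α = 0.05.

df_between = 2, df_within = 27. F = MS_between/MS_within = 925.0/100.0 = 9.25. F_crit ≈ 3.354. Reject H₀. At least one mean differs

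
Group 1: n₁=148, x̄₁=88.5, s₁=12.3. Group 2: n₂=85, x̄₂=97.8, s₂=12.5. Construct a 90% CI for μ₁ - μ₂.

Difference = -9.3. SE = √(12.3²/148 + 12.5²/85) = 1.691. CI = (-12.08, -6.52)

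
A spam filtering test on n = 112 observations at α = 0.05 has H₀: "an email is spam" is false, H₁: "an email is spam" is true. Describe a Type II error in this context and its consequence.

Type II error: failing to reject H₀ when it is false — concluding that an email is spam is not supported when in fact it is. Consequence: a spam email lands in the inbox.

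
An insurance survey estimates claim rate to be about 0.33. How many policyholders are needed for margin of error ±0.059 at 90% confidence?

n = z²p(1-p)/E² = 1.645²×0.33×0.67/0.059² = 171.9 → n = 172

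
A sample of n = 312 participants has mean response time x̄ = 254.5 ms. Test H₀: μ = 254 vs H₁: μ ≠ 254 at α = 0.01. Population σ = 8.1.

z = (x̄ - μ₀)/(σ/√n) = (254.5 - 254)/(8.1/√312) = 1.09. Critical value: ±2.576. Since |1.09| ≤ 2.576, Fail to reject H₀.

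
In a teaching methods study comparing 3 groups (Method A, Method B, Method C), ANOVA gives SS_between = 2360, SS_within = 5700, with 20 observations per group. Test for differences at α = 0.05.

df_between = 2, df_within = 57. F = MS_between/MS_within = 1180.0/100.0 = 11.8. F_crit ≈ 3.159. Reject H₀. At least one mean differs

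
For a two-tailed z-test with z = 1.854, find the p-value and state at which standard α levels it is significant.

p = 2·P(Z > |1.854|) = 2·(1 - Φ(1.854)) ≈ 0.0637. Significant at α = 0.1.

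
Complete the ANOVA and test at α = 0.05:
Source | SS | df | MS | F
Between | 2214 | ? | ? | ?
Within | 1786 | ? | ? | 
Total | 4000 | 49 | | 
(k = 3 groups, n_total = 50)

df_between = 2, df_within = 47. MS_between = 1107.0, MS_within = 38.0. F = 29.132, F_crit ≈ 3.195. Reject H₀.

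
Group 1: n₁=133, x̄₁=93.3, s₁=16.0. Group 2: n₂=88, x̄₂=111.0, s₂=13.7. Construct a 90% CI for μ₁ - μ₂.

Difference = -17.7. SE = √(16.0²/133 + 13.7²/88) = 2.014. CI = (-21.01, -14.39)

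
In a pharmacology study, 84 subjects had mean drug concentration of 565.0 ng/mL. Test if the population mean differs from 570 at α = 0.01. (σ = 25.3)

z = (x̄ - μ₀)/(σ/√n) = (565.0 - 570)/(25.3/√84) = -1.811. Critical value: ±2.576. Since |-1.811| ≤ 2.576, Fail to reject H₀.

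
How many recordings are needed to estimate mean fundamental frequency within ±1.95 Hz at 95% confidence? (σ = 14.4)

n = (z*σ/E)² = (1.96×14.4/1.95)² = 209.5 → n = 210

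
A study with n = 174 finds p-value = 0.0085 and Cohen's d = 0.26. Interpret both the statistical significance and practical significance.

Statistically significant (p = 0.0085 < 0.05). Cohen's d = 0.26 indicates a small effect size. Both statistical and practical significance should be considered.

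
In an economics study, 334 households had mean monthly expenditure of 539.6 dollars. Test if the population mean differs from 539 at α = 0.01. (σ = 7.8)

z = (x̄ - μ₀)/(σ/√n) = (539.6 - 539)/(7.8/√334) = 1.406. Critical value: ±2.576. Since |1.406| ≤ 2.576, Fail to reject H₀.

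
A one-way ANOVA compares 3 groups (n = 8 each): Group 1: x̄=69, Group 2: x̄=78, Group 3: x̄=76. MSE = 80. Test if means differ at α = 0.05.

Grand mean = 74.33. SS_between = 357.33, MS_between = 178.67. F = 2.233, F_crit ≈ 3.467. Fail to reject H₀.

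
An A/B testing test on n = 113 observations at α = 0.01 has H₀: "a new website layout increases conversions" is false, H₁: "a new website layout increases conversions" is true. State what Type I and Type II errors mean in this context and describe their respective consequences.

Type I (false positive): concluding that a new website layout increases conversions when it is not — rolling out a layout that doesn't actually help — wasted engineering effort. Type II (false negative): failing to conclude that a new website layout increases conversions when it is — discarding a layout that would have improved conversions — lost revenue. Which is costlier depends on domain priorities and is a judgement call rather than a statistical fact.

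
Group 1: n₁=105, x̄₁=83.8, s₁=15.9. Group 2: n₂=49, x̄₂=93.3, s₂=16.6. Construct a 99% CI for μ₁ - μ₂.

Difference = -9.5. SE = √(15.9²/105 + 16.6²/49) = 2.834. CI = (-16.8, -2.2)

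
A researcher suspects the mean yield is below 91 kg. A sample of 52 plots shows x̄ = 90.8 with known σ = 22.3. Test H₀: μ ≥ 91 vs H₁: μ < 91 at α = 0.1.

z = -0.065. Critical value: -1.28. Fail to reject H₀.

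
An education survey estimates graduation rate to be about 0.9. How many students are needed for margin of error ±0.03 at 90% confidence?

n = z²p(1-p)/E² = 1.645²×0.9×0.1/0.03² = 270.6 → n = 271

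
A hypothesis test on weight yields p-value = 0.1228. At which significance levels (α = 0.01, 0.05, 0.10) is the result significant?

p = 0.1228. Not significant at any of the given levels.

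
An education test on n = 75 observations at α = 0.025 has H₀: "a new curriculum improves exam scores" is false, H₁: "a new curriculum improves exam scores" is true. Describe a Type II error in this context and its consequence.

Type II error: failing to reject H₀ when it is false — concluding that a new curriculum improves exam scores is not supported when in fact it is. Consequence: keeping the old curriculum when the new one would have helped students.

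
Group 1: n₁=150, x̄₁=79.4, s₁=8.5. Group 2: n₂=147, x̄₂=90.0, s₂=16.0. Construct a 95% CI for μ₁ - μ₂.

Difference = -10.6. SE = √(8.5²/150 + 16.0²/147) = 1.491. CI = (-13.52, -7.68)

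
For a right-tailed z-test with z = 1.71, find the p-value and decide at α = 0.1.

p = P(Z > 1.71) = 1 - Φ(1.71) ≈ 0.0436. Since p < 0.1, reject H₀ (significant) at α = 0.1.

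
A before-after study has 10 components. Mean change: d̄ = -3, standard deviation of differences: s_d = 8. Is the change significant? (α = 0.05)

t = d̄/(s_d/√n) = -3/(8/√10) = -1.186. df = 9, critical t = ±2.262. Fail to reject H₀.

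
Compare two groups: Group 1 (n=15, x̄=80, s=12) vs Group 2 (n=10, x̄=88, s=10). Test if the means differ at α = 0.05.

Pooled sp = 11.26. t = -1.74, df = 23. Critical t = ±2.069. Fail to reject H₀.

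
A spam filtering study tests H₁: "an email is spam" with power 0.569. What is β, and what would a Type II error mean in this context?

β = 1 - power = 1 - 0.569 = 0.431. A Type II error is failing to reject H₀ when H₀ is false (false negative) — here, failing to conclude that an email is spam when in fact it is true. Consequence: a spam email lands in the inbox.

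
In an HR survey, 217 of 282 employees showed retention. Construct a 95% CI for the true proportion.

p̂ = 0.77. CI = p̂ ± z*√(p̂(1-p̂)/n) = (0.72, 0.819)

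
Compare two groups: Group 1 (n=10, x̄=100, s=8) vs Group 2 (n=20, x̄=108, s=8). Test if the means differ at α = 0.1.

Pooled sp = 8.0. t = -2.582, df = 28. Critical t = ±1.701. Reject H₀.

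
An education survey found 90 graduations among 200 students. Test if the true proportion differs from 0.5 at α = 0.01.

p̂ = 0.45, p₀ = 0.5. z = (p̂ - p₀)/√(p₀(1-p₀)/n) = -1.414. Critical: ±2.576. Fail to reject H₀.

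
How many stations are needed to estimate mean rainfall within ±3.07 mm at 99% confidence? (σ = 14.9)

n = (z*σ/E)² = (2.576×14.9/3.07)² = 156.3 → n = 157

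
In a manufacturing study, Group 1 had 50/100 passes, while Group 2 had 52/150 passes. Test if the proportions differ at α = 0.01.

p̂₁ = 0.5, p̂₂ = 0.347, pooled p̂ = 0.408. z = 2.417. Critical: ±2.576. Fail to reject H₀.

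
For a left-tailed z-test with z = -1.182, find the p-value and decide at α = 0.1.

p = P(Z < -1.182) = Φ(-1.182) ≈ 0.1186. Since p ≥ 0.1, fail to reject H₀ (not significant) at α = 0.1.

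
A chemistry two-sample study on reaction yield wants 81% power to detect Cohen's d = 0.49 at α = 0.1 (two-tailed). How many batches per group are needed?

z_{α/2} = 1.645, z_β = Φ⁻¹(0.81) = 0.878. For small effect (d = 0.49): n per group = 2(z_{α/2} + z_β)²/d² = 2(1.645 + 0.878)²/0.49² = 53.02 → 54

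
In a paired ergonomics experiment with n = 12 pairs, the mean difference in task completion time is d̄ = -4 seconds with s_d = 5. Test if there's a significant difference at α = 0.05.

t = d̄/(s_d/√n) = -4/(5/√12) = -2.771. df = 11, critical t = ±2.201. Reject H₀.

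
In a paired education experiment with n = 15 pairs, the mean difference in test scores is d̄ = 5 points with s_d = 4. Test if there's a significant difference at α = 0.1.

t = d̄/(s_d/√n) = 5/(4/√15) = 4.841. df = 14, critical t = ±1.761. Reject H₀.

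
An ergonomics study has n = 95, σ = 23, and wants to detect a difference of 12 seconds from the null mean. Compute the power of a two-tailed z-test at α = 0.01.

SE = σ/√n = 23/√95 = 2.36. Non-centrality λ = d/SE = 12/2.36 = 5.085. Power ≈ Φ(λ - z_{α/2}) = Φ(5.085 - 2.576) = Φ(2.509) = 0.994.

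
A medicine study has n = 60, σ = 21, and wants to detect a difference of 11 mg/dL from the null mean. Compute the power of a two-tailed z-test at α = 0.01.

SE = σ/√n = 21/√60 = 2.711. Non-centrality λ = d/SE = 11/2.711 = 4.057. Power ≈ Φ(λ - z_{α/2}) = Φ(4.057 - 2.576) = Φ(1.481) = 0.931.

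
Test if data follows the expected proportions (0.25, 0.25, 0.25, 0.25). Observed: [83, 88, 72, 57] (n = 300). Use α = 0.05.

Expected: [75.0, 75.0, 75.0, 75.0]. χ² = 7.547. df = 3, critical = 7.815. Fail to reject H₀.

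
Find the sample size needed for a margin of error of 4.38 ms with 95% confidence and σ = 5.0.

n = (z*σ/E)² = (1.96×5.0/4.38)² = 5.01 → n = 6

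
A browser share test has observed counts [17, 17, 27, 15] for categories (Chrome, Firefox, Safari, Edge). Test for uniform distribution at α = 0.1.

Expected = 19 each. χ² = Σ(O-E)²/E = 4.632. df = 3, critical value = 6.251. Fail to reject H₀.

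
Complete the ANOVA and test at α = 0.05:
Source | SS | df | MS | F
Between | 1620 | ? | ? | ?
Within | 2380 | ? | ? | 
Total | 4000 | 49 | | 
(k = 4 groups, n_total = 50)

df_between = 3, df_within = 46. MS_between = 540.0, MS_within = 51.74. F = 10.437, F_crit ≈ 2.807. Reject H₀.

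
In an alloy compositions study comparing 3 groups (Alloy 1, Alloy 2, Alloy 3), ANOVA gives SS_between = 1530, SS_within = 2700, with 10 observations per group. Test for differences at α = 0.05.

df_between = 2, df_within = 27. F = MS_between/MS_within = 765.0/100.0 = 7.65. F_crit ≈ 3.354. Reject H₀. At least one mean differs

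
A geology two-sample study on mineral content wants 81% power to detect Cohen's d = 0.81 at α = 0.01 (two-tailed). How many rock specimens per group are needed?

z_{α/2} = 2.576, z_β = Φ⁻¹(0.81) = 0.878. For large effect (d = 0.81): n per group = 2(z_{α/2} + z_β)²/d² = 2(2.576 + 0.878)²/0.81² = 36.4 → 37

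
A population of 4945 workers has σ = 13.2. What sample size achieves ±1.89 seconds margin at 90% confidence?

Without FPC: n₀ = (1.645×13.2/1.89)² = 131.995. With FPC: n = n₀N/(n₀+N-1) = 128.6 → n = 129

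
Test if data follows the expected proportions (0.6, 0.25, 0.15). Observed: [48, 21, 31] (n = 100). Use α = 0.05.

Expected: [60.0, 25.0, 15.0]. χ² = 20.107. df = 2, critical = 5.991. Reject H₀.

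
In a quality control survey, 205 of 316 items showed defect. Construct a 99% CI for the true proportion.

p̂ = 0.649. CI = p̂ ± z*√(p̂(1-p̂)/n) = (0.58, 0.718)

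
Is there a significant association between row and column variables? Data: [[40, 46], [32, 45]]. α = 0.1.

χ² = 0.404. df = 1, critical = 2.706. Fail to reject H₀. No evidence of dependence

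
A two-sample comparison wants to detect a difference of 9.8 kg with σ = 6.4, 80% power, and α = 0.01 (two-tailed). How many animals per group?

n per group = 2(z_α/2 + z_β)²σ²/d² = 2×(2.576 + 0.84)²×6.4²/9.8² = 10.0 → n = 10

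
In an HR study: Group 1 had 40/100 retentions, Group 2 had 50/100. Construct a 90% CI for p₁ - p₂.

p̂₁ = 0.4, p̂₂ = 0.5. Difference = -0.1. CI = (-0.215, 0.015)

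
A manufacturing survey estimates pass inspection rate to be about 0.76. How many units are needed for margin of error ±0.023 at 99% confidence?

n = z²p(1-p)/E² = 2.576²×0.76×0.24/0.023² = 2288.03 → n = 2289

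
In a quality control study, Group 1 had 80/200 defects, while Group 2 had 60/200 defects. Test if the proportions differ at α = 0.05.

p̂₁ = 0.4, p̂₂ = 0.3, pooled p̂ = 0.35. z = 2.097. Critical: ±1.96. Reject H₀.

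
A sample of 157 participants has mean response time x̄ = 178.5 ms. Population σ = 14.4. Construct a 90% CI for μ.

CI = x̄ ± z*(σ/√n) = 178.5 ± 1.645(14.4/√157) = 178.5 ± 1.89 = (176.61, 180.39)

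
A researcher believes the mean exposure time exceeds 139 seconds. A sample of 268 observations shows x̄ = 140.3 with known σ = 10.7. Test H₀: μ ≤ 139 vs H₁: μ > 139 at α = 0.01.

z = 1.989. Critical value: 2.33. Fail to reject H₀.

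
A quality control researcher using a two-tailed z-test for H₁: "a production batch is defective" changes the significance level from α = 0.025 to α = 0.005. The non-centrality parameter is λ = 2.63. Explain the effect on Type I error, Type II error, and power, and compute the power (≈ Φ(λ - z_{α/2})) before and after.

Decreasing α from 0.025 to 0.005:
• Type I error rate decreases (α is the Type I rate by definition).
• Critical value moves from z_{α/2} = 2.241 to 2.807, so power = Φ(λ - z_{α/2}) goes from Φ(2.63 - 2.241) = 0.651 to Φ(2.63 - 2.807) = 0.43.
• Type II error rate β = 1 - power therefore increases (0.349 → 0.57).
Appropriate when false positives are costly — here, scrapping a good batch — wasted material and cost for no reason.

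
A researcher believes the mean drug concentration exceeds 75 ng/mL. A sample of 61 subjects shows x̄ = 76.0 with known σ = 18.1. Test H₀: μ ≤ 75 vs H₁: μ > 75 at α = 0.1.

z = 0.432. Critical value: 1.28. Fail to reject H₀.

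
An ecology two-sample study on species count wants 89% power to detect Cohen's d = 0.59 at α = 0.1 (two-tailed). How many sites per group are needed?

z_{α/2} = 1.645, z_β = Φ⁻¹(0.89) = 1.227. For medium effect (d = 0.59): n per group = 2(z_{α/2} + z_β)²/d² = 2(1.645 + 1.227)²/0.59² = 47.4 → 48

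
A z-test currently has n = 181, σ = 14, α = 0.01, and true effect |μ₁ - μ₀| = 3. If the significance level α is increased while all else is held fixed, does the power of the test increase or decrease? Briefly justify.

Power increases: a larger α lowers the critical value, so more of the H₁ sampling distribution falls in the rejection region.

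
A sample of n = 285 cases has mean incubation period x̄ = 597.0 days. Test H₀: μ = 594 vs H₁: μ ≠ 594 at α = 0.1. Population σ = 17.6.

z = (x̄ - μ₀)/(σ/√n) = (597.0 - 594)/(17.6/√285) = 2.878. Critical value: ±1.645. Since |2.878| > 1.645, Reject H₀.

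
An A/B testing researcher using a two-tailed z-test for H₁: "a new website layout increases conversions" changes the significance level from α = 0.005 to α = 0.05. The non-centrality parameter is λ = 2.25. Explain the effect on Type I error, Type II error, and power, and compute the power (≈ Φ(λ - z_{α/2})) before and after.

Increasing α from 0.005 to 0.05:
• Type I error rate increases (α is the Type I rate by definition).
• Critical value moves from z_{α/2} = 2.807 to 1.96, so power = Φ(λ - z_{α/2}) goes from Φ(2.25 - 2.807) = 0.289 to Φ(2.25 - 1.96) = 0.614.
• Type II error rate β = 1 - power therefore decreases (0.711 → 0.386).
Appropriate when false negatives are costly — here, discarding a layout that would have improved conversions — lost revenue.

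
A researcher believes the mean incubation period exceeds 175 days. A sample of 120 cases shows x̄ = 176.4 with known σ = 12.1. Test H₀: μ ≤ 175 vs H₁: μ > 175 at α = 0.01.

z = 1.267. Critical value: 2.33. Fail to reject H₀.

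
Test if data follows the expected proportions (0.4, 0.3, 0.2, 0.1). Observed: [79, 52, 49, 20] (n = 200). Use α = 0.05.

Expected: [80.0, 60.0, 40.0, 20.0]. χ² = 3.104. df = 3, critical = 7.815. Fail to reject H₀.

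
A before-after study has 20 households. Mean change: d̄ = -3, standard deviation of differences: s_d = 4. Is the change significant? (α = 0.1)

t = d̄/(s_d/√n) = -3/(4/√20) = -3.354. df = 19, critical t = ±1.729. Reject H₀.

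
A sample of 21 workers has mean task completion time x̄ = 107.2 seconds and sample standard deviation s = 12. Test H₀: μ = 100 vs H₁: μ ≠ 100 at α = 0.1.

t = (x̄ - μ₀)/(s/√n) = (107.2 - 100)/(12/√21) = 2.75. df = 20, critical t = ±1.725. Reject H₀.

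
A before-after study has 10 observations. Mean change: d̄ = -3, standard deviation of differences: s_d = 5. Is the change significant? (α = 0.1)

t = d̄/(s_d/√n) = -3/(5/√10) = -1.897. df = 9, critical t = ±1.833. Reject H₀.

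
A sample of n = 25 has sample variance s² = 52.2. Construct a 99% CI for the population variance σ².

df = 24. χ²_{0.005} = 45.559, χ²_{0.995} = 9.886. CI for σ² = ((n-1)s²/χ²_{α/2}, (n-1)s²/χ²_{1-α/2}) = (24·52.2/45.559, 24·52.2/9.886) = (27.5, 126.72)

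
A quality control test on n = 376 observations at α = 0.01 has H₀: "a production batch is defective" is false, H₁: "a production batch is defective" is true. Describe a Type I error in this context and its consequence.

Type I error: rejecting H₀ when it is true — concluding that a production batch is defective when in fact it is not. Consequence: scrapping a good batch — wasted material and cost for no reason.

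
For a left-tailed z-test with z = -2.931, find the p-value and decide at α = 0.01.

p = P(Z < -2.931) = Φ(-2.931) ≈ 0.0017. Since p < 0.01, reject H₀ (significant) at α = 0.01.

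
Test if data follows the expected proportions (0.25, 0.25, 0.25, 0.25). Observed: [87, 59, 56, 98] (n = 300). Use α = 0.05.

Expected: [75.0, 75.0, 75.0, 75.0]. χ² = 17.2. df = 3, critical = 7.815. Reject H₀.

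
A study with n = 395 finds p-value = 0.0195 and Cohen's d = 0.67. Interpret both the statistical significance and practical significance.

Statistically significant (p = 0.0195 < 0.05). Cohen's d = 0.67 indicates a medium effect size. Both statistical and practical significance should be considered.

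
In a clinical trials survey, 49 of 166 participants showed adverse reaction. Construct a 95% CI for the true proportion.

p̂ = 0.295. CI = p̂ ± z*√(p̂(1-p̂)/n) = (0.226, 0.365)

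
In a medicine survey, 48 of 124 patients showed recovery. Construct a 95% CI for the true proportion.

p̂ = 0.387. CI = p̂ ± z*√(p̂(1-p̂)/n) = (0.301, 0.473)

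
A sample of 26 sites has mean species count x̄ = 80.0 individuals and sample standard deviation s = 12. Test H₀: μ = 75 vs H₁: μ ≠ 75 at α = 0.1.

t = (x̄ - μ₀)/(s/√n) = (80.0 - 75)/(12/√26) = 2.125. df = 25, critical t = ±1.708. Reject H₀.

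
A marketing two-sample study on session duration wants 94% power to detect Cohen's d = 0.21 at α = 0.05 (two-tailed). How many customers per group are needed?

z_{α/2} = 1.96, z_β = Φ⁻¹(0.94) = 1.555. For small effect (d = 0.21): n per group = 2(z_{α/2} + z_β)²/d² = 2(1.96 + 1.555)²/0.21² = 560.3 → 561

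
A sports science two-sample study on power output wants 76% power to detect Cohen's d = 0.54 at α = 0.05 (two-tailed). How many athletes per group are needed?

z_{α/2} = 1.96, z_β = Φ⁻¹(0.76) = 0.706. For medium effect (d = 0.54): n per group = 2(z_{α/2} + z_β)²/d² = 2(1.96 + 0.706)²/0.54² = 48.7 → 49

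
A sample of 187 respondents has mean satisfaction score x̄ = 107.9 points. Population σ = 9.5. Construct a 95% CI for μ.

CI = x̄ ± z*(σ/√n) = 107.9 ± 1.96(9.5/√187) = 107.9 ± 1.36 = (106.54, 109.26)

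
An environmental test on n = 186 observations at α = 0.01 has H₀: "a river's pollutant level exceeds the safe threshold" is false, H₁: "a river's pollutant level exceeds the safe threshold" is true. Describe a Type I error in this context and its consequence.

Type I error: rejecting H₀ when it is true — concluding that a river's pollutant level exceeds the safe threshold when in fact it is not. Consequence: shutting down a compliant factory unnecessarily.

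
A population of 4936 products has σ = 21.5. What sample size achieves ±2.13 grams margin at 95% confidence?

Without FPC: n₀ = (1.96×21.5/2.13)² = 391.408. With FPC: n = n₀N/(n₀+N-1) = 362.7 → n = 363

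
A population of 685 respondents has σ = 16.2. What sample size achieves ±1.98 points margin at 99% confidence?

Without FPC: n₀ = (2.576×16.2/1.98)² = 444.213. With FPC: n = n₀N/(n₀+N-1) = 269.7 → n = 270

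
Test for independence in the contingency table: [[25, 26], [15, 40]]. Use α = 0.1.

χ² = 5.326. df = 1, critical = 2.706. Reject H₀. Variables are dependent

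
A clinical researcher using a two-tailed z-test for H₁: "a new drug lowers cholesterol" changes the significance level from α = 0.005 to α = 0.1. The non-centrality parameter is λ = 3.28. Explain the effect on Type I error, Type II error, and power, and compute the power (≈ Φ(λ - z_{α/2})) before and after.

Increasing α from 0.005 to 0.1:
• Type I error rate increases (α is the Type I rate by definition).
• Critical value moves from z_{α/2} = 2.807 to 1.645, so power = Φ(λ - z_{α/2}) goes from Φ(3.28 - 2.807) = 0.682 to Φ(3.28 - 1.645) = 0.949.
• Type II error rate β = 1 - power therefore decreases (0.318 → 0.051).
Appropriate when false negatives are costly — here, shelving an effective drug — patients miss out on a treatment that would have helped.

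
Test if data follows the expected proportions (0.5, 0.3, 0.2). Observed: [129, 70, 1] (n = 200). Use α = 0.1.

Expected: [100.0, 60.0, 40.0]. χ² = 48.102. df = 2, critical = 4.605. Reject H₀.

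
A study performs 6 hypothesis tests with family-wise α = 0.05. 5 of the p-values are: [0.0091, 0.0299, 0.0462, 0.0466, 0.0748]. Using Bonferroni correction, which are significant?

Bonferroni α = 0.05/6 = 0.00833. None of the given p-values are significant.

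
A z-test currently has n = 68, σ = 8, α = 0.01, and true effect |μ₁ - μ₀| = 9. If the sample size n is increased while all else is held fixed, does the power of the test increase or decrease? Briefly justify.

Power increases: a larger n shrinks the standard error σ/√n, moving the sampling distribution under H₁ further from the critical value.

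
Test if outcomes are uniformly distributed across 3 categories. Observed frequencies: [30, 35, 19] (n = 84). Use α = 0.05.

Expected = 28 each. χ² = Σ(O-E)²/E = 4.786. df = 2, critical value = 5.991. Fail to reject H₀.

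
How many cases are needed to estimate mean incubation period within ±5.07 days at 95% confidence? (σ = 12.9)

n = (z*σ/E)² = (1.96×12.9/5.07)² = 24.9 → n = 25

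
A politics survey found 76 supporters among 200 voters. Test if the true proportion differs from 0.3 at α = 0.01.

p̂ = 0.38, p₀ = 0.3. z = (p̂ - p₀)/√(p₀(1-p₀)/n) = 2.469. Critical: ±2.576. Fail to reject H₀.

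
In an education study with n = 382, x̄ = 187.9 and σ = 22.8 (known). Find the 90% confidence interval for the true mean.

CI = x̄ ± z*(σ/√n) = 187.9 ± 1.645(22.8/√382) = 187.9 ± 1.92 = (185.98, 189.82)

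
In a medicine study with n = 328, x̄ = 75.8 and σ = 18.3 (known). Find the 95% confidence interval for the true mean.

CI = x̄ ± z*(σ/√n) = 75.8 ± 1.96(18.3/√328) = 75.8 ± 1.98 = (73.82, 77.78)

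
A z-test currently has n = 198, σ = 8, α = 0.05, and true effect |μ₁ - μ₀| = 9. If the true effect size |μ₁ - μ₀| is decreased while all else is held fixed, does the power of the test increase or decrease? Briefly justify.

Power decreases: a smaller true effect decreases the non-centrality λ = |μ₁ - μ₀|/(σ/√n).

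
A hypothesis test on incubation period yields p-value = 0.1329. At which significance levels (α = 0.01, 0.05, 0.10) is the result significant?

p = 0.1329. Not significant at any of the given levels.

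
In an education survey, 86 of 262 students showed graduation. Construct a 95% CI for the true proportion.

p̂ = 0.328. CI = p̂ ± z*√(p̂(1-p̂)/n) = (0.271, 0.385)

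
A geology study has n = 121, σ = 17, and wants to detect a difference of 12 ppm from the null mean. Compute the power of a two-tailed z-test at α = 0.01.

SE = σ/√n = 17/√121 = 1.545. Non-centrality λ = d/SE = 12/1.545 = 7.765. Power ≈ Φ(λ - z_{α/2}) = Φ(7.765 - 2.576) = Φ(5.189) = 1.0.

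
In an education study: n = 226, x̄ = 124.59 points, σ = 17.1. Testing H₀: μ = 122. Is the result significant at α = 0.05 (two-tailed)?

z = (124.59 - 122)/(17.1/√226) = 2.277. Since |z| > 1.96, significant at α = 0.05.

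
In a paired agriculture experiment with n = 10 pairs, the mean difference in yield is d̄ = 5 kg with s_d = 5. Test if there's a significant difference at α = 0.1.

t = d̄/(s_d/√n) = 5/(5/√10) = 3.162. df = 9, critical t = ±1.833. Reject H₀.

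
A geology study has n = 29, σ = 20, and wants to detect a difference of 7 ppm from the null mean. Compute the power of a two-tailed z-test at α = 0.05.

SE = σ/√n = 20/√29 = 3.714. Non-centrality λ = d/SE = 7/3.714 = 1.885. Power ≈ Φ(λ - z_{α/2}) = Φ(1.885 - 1.96) = Φ(-0.075) = 0.47.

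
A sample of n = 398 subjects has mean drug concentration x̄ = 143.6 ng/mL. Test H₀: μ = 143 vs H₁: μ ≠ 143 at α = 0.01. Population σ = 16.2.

z = (x̄ - μ₀)/(σ/√n) = (143.6 - 143)/(16.2/√398) = 0.739. Critical value: ±2.576. Since |0.739| ≤ 2.576, Fail to reject H₀.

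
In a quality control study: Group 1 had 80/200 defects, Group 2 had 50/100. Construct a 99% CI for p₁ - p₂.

p̂₁ = 0.4, p̂₂ = 0.5. Difference = -0.1. CI = (-0.257, 0.057)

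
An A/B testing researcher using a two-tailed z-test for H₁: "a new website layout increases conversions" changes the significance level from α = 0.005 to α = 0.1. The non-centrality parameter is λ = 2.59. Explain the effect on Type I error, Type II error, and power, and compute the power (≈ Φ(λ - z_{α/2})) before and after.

Increasing α from 0.005 to 0.1:
• Type I error rate increases (α is the Type I rate by definition).
• Critical value moves from z_{α/2} = 2.807 to 1.645, so power = Φ(λ - z_{α/2}) goes from Φ(2.59 - 2.807) = 0.414 to Φ(2.59 - 1.645) = 0.828.
• Type II error rate β = 1 - power therefore decreases (0.586 → 0.172).
Appropriate when false negatives are costly — here, discarding a layout that would have improved conversions — lost revenue.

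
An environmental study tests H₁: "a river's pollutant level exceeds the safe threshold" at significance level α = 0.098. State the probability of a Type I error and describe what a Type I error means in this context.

P(Type I error) = α = 0.098. A Type I error is rejecting H₀ when H₀ is actually true (false positive) — here, concluding that a river's pollutant level exceeds the safe threshold when in fact this is not the case. Consequence: shutting down a compliant factory unnecessarily.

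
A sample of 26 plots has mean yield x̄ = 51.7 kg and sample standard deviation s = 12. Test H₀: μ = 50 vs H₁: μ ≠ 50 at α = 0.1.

t = (x̄ - μ₀)/(s/√n) = (51.7 - 50)/(12/√26) = 0.722. df = 25, critical t = ±1.708. Fail to reject H₀.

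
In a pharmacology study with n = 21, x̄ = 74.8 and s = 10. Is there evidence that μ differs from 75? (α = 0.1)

t = (x̄ - μ₀)/(s/√n) = (74.8 - 75)/(10/√21) = -0.092. df = 20, critical t = ±1.725. Fail to reject H₀.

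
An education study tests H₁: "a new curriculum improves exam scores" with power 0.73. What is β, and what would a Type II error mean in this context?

β = 1 - power = 1 - 0.73 = 0.27. A Type II error is failing to reject H₀ when H₀ is false (false negative) — here, failing to conclude that a new curriculum improves exam scores when in fact it is true. Consequence: keeping the old curriculum when the new one would have helped students.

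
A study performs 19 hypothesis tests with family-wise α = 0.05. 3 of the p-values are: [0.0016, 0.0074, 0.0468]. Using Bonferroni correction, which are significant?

Bonferroni α = 0.05/19 = 0.00263. Significant p-values: [0.0016]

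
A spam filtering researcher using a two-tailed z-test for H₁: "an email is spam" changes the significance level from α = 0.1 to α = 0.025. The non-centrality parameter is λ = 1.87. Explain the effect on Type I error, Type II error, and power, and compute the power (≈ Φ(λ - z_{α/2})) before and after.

Decreasing α from 0.1 to 0.025:
• Type I error rate decreases (α is the Type I rate by definition).
• Critical value moves from z_{α/2} = 1.645 to 2.241, so power = Φ(λ - z_{α/2}) goes from Φ(1.87 - 1.645) = 0.589 to Φ(1.87 - 2.241) = 0.355.
• Type II error rate β = 1 - power therefore increases (0.411 → 0.645).
Appropriate when false positives are costly — here, a legitimate email is sent to the spam folder and the user misses it.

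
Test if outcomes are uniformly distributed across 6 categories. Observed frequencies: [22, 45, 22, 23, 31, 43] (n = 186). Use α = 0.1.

Expected = 31 each. χ² = Σ(O-E)²/E = 18.258. df = 5, critical value = 9.236. Reject H₀.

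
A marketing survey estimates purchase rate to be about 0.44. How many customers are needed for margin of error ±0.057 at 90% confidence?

n = z²p(1-p)/E² = 1.645²×0.44×0.56/0.057² = 205.2 → n = 206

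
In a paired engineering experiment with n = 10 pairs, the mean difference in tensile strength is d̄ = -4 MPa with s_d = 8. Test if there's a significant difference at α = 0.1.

t = d̄/(s_d/√n) = -4/(8/√10) = -1.581. df = 9, critical t = ±1.833. Fail to reject H₀.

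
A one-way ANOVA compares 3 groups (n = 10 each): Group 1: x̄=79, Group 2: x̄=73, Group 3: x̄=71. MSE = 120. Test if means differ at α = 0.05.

Grand mean = 74.33. SS_between = 346.67, MS_between = 173.33. F = 1.444, F_crit ≈ 3.354. Fail to reject H₀.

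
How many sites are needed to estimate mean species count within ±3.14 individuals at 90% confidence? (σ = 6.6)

n = (z*σ/E)² = (1.645×6.6/3.14)² = 12.0 → n = 12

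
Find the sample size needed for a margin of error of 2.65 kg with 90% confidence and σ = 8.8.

n = (z*σ/E)² = (1.645×8.8/2.65)² = 29.8 → n = 30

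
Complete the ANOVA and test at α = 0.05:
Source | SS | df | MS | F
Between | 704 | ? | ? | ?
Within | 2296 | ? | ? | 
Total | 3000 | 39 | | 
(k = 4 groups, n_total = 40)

df_between = 3, df_within = 36. MS_between = 234.67, MS_within = 63.78. F = 3.679, F_crit ≈ 2.866. Reject H₀.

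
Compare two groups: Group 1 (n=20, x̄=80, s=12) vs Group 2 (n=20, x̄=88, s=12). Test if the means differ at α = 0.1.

Pooled sp = 12.0. t = -2.108, df = 38. Critical t = ±1.686. Reject H₀.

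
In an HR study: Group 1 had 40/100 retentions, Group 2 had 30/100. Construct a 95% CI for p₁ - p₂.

p̂₁ = 0.4, p̂₂ = 0.3. Difference = 0.1. CI = (-0.031, 0.231)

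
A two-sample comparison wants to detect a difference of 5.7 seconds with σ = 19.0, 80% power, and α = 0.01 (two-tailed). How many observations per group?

n per group = 2(z_α/2 + z_β)²σ²/d² = 2×(2.576 + 0.84)²×19.0²/5.7² = 259.3 → n = 260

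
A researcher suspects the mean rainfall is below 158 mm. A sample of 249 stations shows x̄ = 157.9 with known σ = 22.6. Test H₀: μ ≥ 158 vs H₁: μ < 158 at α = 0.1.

z = -0.07. Critical value: -1.28. Fail to reject H₀.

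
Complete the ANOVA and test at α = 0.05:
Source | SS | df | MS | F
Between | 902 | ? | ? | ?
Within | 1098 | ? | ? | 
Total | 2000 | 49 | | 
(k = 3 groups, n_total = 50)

df_between = 2, df_within = 47. MS_between = 451.0, MS_within = 23.36. F = 19.305, F_crit ≈ 3.195. Reject H₀.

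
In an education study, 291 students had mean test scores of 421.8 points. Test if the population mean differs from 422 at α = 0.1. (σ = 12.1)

z = (x̄ - μ₀)/(σ/√n) = (421.8 - 422)/(12.1/√291) = -0.282. Critical value: ±1.645. Since |-0.282| ≤ 1.645, Fail to reject H₀.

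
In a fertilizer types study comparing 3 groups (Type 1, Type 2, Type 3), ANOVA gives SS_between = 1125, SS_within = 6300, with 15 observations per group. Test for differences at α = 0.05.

df_between = 2, df_within = 42. F = MS_between/MS_within = 562.5/150.0 = 3.75. F_crit ≈ 3.22. Reject H₀. At least one mean differs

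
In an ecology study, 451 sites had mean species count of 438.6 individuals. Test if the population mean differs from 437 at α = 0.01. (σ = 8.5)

z = (x̄ - μ₀)/(σ/√n) = (438.6 - 437)/(8.5/√451) = 3.998. Critical value: ±2.576. Since |3.998| > 2.576, Reject H₀.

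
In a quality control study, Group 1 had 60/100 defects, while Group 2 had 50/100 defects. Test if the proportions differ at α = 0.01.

p̂₁ = 0.6, p̂₂ = 0.5, pooled p̂ = 0.55. z = 1.421. Critical: ±2.576. Fail to reject H₀.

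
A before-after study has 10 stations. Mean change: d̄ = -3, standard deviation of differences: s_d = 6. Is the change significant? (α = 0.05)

t = d̄/(s_d/√n) = -3/(6/√10) = -1.581. df = 9, critical t = ±2.262. Fail to reject H₀.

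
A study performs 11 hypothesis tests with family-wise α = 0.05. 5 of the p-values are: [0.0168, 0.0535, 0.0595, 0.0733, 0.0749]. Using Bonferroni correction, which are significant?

Bonferroni α = 0.05/11 = 0.00455. None of the given p-values are significant.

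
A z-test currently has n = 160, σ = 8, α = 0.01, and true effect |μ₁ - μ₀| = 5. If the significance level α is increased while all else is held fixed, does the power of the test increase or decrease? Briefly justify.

Power increases: a larger α lowers the critical value, so more of the H₁ sampling distribution falls in the rejection region.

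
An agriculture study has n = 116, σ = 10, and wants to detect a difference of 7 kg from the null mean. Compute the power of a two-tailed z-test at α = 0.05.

SE = σ/√n = 10/√116 = 0.928. Non-centrality λ = d/SE = 7/0.928 = 7.539. Power ≈ Φ(λ - z_{α/2}) = Φ(7.539 - 1.96) = Φ(5.579) = 1.0.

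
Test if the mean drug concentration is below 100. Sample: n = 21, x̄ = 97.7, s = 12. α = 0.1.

t = (97.7 - 100)/(12/√21) = -0.878, df = 20. Critical t = -1.325. Fail to reject H₀.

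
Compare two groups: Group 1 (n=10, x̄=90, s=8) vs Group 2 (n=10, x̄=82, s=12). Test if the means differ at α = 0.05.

Pooled sp = 10.2. t = 1.754, df = 18. Critical t = ±2.101. Fail to reject H₀.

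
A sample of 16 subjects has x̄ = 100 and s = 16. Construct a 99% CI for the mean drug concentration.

CI = x̄ ± t*(s/√n) = 100 ± 2.947(16/√16) = (88.21, 111.79)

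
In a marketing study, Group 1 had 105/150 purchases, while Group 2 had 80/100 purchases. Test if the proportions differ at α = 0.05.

p̂₁ = 0.7, p̂₂ = 0.8, pooled p̂ = 0.74. z = -1.766. Critical: ±1.96. Fail to reject H₀.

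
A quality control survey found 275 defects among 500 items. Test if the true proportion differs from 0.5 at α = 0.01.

p̂ = 0.55, p₀ = 0.5. z = (p̂ - p₀)/√(p₀(1-p₀)/n) = 2.236. Critical: ±2.576. Fail to reject H₀.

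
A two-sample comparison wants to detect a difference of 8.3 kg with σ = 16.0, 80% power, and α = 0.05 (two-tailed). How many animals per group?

n per group = 2(z_α/2 + z_β)²σ²/d² = 2×(1.96 + 0.84)²×16.0²/8.3² = 58.3 → n = 59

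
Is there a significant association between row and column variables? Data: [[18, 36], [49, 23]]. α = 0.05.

χ² = 14.941. df = 1, critical = 3.841. Reject H₀. Variables are dependent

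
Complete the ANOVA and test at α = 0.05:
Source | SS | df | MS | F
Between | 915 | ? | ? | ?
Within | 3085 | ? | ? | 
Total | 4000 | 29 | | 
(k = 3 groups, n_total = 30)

df_between = 2, df_within = 27. MS_between = 457.5, MS_within = 114.26. F = 4.004, F_crit ≈ 3.354. Reject H₀.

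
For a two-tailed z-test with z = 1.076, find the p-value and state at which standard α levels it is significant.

p = 2·P(Z > |1.076|) = 2·(1 - Φ(1.076)) ≈ 0.2819. Not significant at any standard level.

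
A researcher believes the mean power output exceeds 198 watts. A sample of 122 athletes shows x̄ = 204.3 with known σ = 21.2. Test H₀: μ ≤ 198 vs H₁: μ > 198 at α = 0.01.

z = 3.282. Critical value: 2.33. Reject H₀.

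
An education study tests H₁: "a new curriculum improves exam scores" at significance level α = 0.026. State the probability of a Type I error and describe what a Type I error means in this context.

P(Type I error) = α = 0.026. A Type I error is rejecting H₀ when H₀ is actually true (false positive) — here, concluding that a new curriculum improves exam scores when in fact this is not the case. Consequence: adopting a curriculum that gives no real benefit — disruption for nothing.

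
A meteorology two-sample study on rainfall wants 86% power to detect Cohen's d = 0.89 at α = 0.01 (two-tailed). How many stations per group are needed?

z_{α/2} = 2.576, z_β = Φ⁻¹(0.86) = 1.08. For large effect (d = 0.89): n per group = 2(z_{α/2} + z_β)²/d² = 2(2.576 + 1.08)²/0.89² = 33.7 → 34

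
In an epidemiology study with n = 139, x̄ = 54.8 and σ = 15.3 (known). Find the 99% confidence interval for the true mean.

CI = x̄ ± z*(σ/√n) = 54.8 ± 2.576(15.3/√139) = 54.8 ± 3.34 = (51.46, 58.14)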